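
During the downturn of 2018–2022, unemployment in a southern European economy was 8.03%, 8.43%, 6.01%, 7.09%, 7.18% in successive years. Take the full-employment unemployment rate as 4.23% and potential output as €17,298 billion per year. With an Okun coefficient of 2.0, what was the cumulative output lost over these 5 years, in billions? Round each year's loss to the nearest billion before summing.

Year 2018: gap = -2.0 × (8.03 - 4.23) = -7.6%, loss ≈ 17298 × 7.6/100 ≈ 1315.
Year 2019: gap = -2.0 × (8.43 - 4.23) = -8.4%, loss ≈ 17298 × 8.4/100 ≈ 1453.
Year 2020: gap = -2.0 × (6.01 - 4.23) = -3.56%, loss ≈ 17298 × 3.56/100 ≈ 616.
Year 2021: gap = -2.0 × (7.09 - 4.23) = -5.72%, loss ≈ 17298 × 5.72/100 ≈ 989.
Year 2022: gap = -2.0 × (7.18 - 4.23) = -5.9%, loss ≈ 17298 × 5.9/100 ≈ 1021.
Total lost output = 1315 + 1453 + 616 + 989 + 1021 = 5394 billion.

€5,394 billion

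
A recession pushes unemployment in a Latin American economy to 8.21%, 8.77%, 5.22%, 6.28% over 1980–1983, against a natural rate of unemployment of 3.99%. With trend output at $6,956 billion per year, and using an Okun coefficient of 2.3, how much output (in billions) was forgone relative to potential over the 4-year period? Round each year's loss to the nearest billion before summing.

$2,003 billion

Year 1980: gap = -2.3 × (8.21 - 3.99) = -9.706%, loss ≈ 6956 × 9.706/100 ≈ 675.
Year 1981: gap = -2.3 × (8.77 - 3.99) = -10.994%, loss ≈ 6956 × 10.994/100 ≈ 765.
Year 1982: gap = -2.3 × (5.22 - 3.99) = -2.829%, loss ≈ 6956 × 2.829/100 ≈ 197.
Year 1983: gap = -2.3 × (6.28 - 3.99) = -5.267%, loss ≈ 6956 × 5.267/100 ≈ 366.
Total lost output = 675 + 765 + 197 + 366 = 2003 billion.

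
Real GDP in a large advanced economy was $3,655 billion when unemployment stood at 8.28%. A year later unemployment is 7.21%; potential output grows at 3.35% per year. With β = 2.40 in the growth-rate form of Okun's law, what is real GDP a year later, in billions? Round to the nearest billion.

Δu = 7.21 - 8.28 = -1.07 points.
Okun's law (growth form): g_Y = g_Y* - β × Δu = 3.35 - 2.40 × (-1.07) = 3.35 + 2.568 = 5.918%.
Real GDP in the next year = 3655 × (1 + 5.918/100) = 3655 × 1.05918 ≈ 3871 billion.

$3,871 billion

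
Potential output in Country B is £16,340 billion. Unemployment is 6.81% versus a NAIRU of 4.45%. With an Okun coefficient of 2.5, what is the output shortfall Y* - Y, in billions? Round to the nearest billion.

£964 billion

Output gap = -2.5 × (6.81 - 4.45) = -2.5 × 2.36 = -5.9%.
Actual GDP ≈ 16340 × 0.941 ≈ 15376 billion, so the shortfall is 16340 - 15376 = 964 billion.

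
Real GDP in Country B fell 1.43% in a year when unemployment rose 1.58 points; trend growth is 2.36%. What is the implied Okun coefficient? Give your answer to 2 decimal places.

Growth form: g_Y = g_Y* - β × Δu, so β = (g_Y* - g_Y)/Δu.
β = (2.36 + 1.43)/1.58 = 3.79/1.58 = 2.40.

β ≈ 2.40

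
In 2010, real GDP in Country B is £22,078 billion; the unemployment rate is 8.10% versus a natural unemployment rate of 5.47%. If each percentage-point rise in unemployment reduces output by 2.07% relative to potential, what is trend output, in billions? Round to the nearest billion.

Unemployment gap = 8.1 - 5.47 = 2.63 points, so output gap = -2.07 × 2.63 = -5.4441%.
Since Y = Y* × (1 + gap/100), Y* = 22078/0.945559 ≈ 23349 billion.

£23,349 billion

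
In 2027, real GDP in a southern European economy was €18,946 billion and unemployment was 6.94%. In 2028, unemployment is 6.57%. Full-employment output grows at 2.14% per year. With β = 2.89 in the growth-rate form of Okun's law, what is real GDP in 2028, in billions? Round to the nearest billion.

€19,554 billion

Δu = 6.57 - 6.94 = -0.37 points.
Okun's law (growth form): g_Y = g_Y* - β × Δu = 2.14 - 2.89 × (-0.37) = 2.14 + 1.0693 = 3.2093%.
Real GDP in the next year = 18946 × (1 + 3.2093/100) = 18946 × 1.032093 ≈ 19554 billion.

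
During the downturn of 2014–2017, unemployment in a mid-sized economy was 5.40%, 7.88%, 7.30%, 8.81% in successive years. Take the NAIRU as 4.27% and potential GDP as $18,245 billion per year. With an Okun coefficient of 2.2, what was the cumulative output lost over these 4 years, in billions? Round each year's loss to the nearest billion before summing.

$4,941 billion

Year 2014: gap = -2.2 × (5.4 - 4.27) = -2.486%, loss ≈ 18245 × 2.486/100 ≈ 454.
Year 2015: gap = -2.2 × (7.88 - 4.27) = -7.942%, loss ≈ 18245 × 7.942/100 ≈ 1449.
Year 2016: gap = -2.2 × (7.3 - 4.27) = -6.666%, loss ≈ 18245 × 6.666/100 ≈ 1216.
Year 2017: gap = -2.2 × (8.81 - 4.27) = -9.988%, loss ≈ 18245 × 9.988/100 ≈ 1822.
Total lost output = 454 + 1449 + 1216 + 1822 = 4941 billion.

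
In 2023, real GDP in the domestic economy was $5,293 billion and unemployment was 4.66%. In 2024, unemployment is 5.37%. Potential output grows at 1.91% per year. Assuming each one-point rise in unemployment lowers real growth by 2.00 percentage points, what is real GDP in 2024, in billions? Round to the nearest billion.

$5,319 billion

Δu = 5.37 - 4.66 = 0.71 points.
Okun's law (growth form): g_Y = g_Y* - β × Δu = 1.91 - 2.00 × (0.71) = 1.91 - 1.42 = 0.49%.
Real GDP in the next year = 5293 × (1 + 0.49/100) = 5293 × 1.0049 ≈ 5319 billion.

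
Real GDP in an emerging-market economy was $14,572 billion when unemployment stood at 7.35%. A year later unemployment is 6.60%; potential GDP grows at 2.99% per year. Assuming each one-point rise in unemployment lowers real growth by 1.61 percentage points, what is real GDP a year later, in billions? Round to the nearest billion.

$15,184 billion

Δu = 6.6 - 7.35 = -0.75 points.
Okun's law (growth form): g_Y = g_Y* - β × Δu = 2.99 - 1.61 × (-0.75) = 2.99 + 1.2075 = 4.1975%.
Real GDP in the next year = 14572 × (1 + 4.1975/100) = 14572 × 1.041975 ≈ 15184 billion.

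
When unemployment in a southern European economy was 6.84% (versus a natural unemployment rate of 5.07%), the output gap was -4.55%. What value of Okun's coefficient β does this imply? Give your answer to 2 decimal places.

β ≈ 2.57

Okun's law: output gap = -β × (u - u*).
-4.55 = -β × (6.84 - 5.07) = -β × 1.77, so β = 4.55/1.77 = 2.57.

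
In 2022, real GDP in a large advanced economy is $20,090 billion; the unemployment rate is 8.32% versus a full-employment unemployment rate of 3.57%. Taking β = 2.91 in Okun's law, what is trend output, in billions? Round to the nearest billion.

Unemployment gap = 8.32 - 3.57 = 4.75 points, so output gap = -2.91 × 4.75 = -13.8225%.
Since Y = Y* × (1 + gap/100), Y* = 20090/0.861775 ≈ 23312 billion.

$23,312 billion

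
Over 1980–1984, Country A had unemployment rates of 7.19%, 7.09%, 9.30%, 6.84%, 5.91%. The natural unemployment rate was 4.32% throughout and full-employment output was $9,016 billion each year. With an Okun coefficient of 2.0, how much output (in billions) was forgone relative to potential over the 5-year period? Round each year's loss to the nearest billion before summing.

$2,656 billion

Year 1980: gap = -2.0 × (7.19 - 4.32) = -5.74%, loss ≈ 9016 × 5.74/100 ≈ 518.
Year 1981: gap = -2.0 × (7.09 - 4.32) = -5.54%, loss ≈ 9016 × 5.54/100 ≈ 499.
Year 1982: gap = -2.0 × (9.3 - 4.32) = -9.96%, loss ≈ 9016 × 9.96/100 ≈ 898.
Year 1983: gap = -2.0 × (6.84 - 4.32) = -5.04%, loss ≈ 9016 × 5.04/100 ≈ 454.
Year 1984: gap = -2.0 × (5.91 - 4.32) = -3.18%, loss ≈ 9016 × 3.18/100 ≈ 287.
Total lost output = 518 + 499 + 898 + 454 + 287 = 2656 billion.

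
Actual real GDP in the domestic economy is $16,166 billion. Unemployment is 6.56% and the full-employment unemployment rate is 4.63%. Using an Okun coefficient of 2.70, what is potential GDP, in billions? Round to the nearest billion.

Unemployment gap = 6.56 - 4.63 = 1.93 points, so output gap = -2.7 × 1.93 = -5.211%.
Since Y = Y* × (1 + gap/100), Y* = 16166/0.94789 ≈ 17055 billion.

$17,055 billion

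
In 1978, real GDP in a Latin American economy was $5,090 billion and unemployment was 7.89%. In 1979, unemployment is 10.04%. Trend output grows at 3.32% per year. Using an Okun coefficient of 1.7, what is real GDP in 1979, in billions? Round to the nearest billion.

Δu = 10.04 - 7.89 = 2.15 points.
Okun's law (growth form): g_Y = g_Y* - β × Δu = 3.32 - 1.7 × (2.15) = 3.32 - 3.655 = -0.335%.
Real GDP in the next year = 5090 × (1 - 0.335/100) = 5090 × 0.99665 ≈ 5073 billion.

$5,073 billion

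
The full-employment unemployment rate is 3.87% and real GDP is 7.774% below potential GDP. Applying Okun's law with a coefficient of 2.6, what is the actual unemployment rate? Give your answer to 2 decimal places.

From Okun's law, u - u* = -(output gap)/β = -(-7.774)/2.6 = 2.99 points.
So u = 3.87 + 2.99 = 6.86%.

6.86%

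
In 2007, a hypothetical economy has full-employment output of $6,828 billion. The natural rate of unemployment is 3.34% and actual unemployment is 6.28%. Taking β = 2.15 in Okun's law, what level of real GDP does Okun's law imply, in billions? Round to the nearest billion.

$6,396 billion

Unemployment gap = 6.28 - 3.34 = 2.94 points, so the output gap is -2.15 × 2.94 = -6.321%.
Actual GDP = 6828 × (1 - 6.321/100) = 6828 × 0.93679 ≈ 6396 billion.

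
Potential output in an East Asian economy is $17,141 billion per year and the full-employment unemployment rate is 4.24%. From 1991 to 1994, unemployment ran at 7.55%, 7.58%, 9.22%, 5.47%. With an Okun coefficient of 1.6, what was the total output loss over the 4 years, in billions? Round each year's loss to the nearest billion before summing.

$3,527 billion

Year 1991: gap = -1.6 × (7.55 - 4.24) = -5.296%, loss ≈ 17141 × 5.296/100 ≈ 908.
Year 1992: gap = -1.6 × (7.58 - 4.24) = -5.344%, loss ≈ 17141 × 5.344/100 ≈ 916.
Year 1993: gap = -1.6 × (9.22 - 4.24) = -7.968%, loss ≈ 17141 × 7.968/100 ≈ 1366.
Year 1994: gap = -1.6 × (5.47 - 4.24) = -1.968%, loss ≈ 17141 × 1.968/100 ≈ 337.
Total lost output = 908 + 916 + 1366 + 337 = 3527 billion.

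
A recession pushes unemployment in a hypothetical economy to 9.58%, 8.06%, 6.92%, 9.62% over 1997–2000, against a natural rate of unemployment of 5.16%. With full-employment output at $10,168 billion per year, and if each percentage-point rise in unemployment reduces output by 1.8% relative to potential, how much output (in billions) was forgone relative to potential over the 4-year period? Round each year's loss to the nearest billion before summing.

$2,478 billion

Year 1997: gap = -1.8 × (9.58 - 5.16) = -7.956%, loss ≈ 10168 × 7.956/100 ≈ 809.
Year 1998: gap = -1.8 × (8.06 - 5.16) = -5.22%, loss ≈ 10168 × 5.22/100 ≈ 531.
Year 1999: gap = -1.8 × (6.92 - 5.16) = -3.168%, loss ≈ 10168 × 3.168/100 ≈ 322.
Year 2000: gap = -1.8 × (9.62 - 5.16) = -8.028%, loss ≈ 10168 × 8.028/100 ≈ 816.
Total lost output = 809 + 531 + 322 + 816 = 2478 billion.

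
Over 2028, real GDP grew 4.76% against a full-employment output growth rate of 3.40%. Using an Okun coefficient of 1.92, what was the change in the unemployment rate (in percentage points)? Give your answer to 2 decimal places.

Growth-rate Okun's law: g_Y = g_Y* - β × Δu, so Δu = (g_Y* - g_Y)/β.
Δu = (3.4 - 4.76)/1.92 = -1.36/1.92 = -0.71 percentage points.

-0.71 percentage points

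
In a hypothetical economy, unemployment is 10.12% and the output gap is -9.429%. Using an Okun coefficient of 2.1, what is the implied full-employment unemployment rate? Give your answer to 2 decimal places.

5.63%

From Okun's law, u - u* = -(output gap)/β = -(-9.429)/2.1 = 4.49 points.
So u* = 10.12 - 4.49 = 5.63%.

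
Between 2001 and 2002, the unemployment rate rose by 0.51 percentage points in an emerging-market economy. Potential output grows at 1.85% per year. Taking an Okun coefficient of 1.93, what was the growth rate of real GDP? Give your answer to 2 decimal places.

0.87%

Growth-rate Okun's law: g_Y = g_Y* - β × Δu.
g_Y = 1.85 - 1.93 × (0.51) = 1.85 - 0.9843 = 0.8657%, i.e. 0.87% to 2 d.p.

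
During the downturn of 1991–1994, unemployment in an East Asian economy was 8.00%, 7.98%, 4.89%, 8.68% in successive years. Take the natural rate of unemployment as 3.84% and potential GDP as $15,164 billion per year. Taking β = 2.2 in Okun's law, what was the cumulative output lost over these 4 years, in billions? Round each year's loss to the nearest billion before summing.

$4,734 billion

Year 1991: gap = -2.2 × (8 - 3.84) = -9.152%, loss ≈ 15164 × 9.152/100 ≈ 1388.
Year 1992: gap = -2.2 × (7.98 - 3.84) = -9.108%, loss ≈ 15164 × 9.108/100 ≈ 1381.
Year 1993: gap = -2.2 × (4.89 - 3.84) = -2.31%, loss ≈ 15164 × 2.31/100 ≈ 350.
Year 1994: gap = -2.2 × (8.68 - 3.84) = -10.648%, loss ≈ 15164 × 10.648/100 ≈ 1615.
Total lost output = 1388 + 1381 + 350 + 1615 = 4734 billion.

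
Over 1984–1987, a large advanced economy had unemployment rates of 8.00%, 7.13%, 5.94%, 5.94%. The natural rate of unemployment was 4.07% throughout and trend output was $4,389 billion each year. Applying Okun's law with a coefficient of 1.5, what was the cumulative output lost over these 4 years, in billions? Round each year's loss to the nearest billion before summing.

Year 1984: gap = -1.5 × (8 - 4.07) = -5.895%, loss ≈ 4389 × 5.895/100 ≈ 259.
Year 1985: gap = -1.5 × (7.13 - 4.07) = -4.59%, loss ≈ 4389 × 4.59/100 ≈ 201.
Year 1986: gap = -1.5 × (5.94 - 4.07) = -2.805%, loss ≈ 4389 × 2.805/100 ≈ 123.
Year 1987: gap = -1.5 × (5.94 - 4.07) = -2.805%, loss ≈ 4389 × 2.805/100 ≈ 123.
Total lost output = 259 + 201 + 123 + 123 = 706 billion.

$706 billion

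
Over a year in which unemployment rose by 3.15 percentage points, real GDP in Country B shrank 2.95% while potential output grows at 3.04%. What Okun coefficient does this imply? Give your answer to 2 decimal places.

β ≈ 1.90

Growth form: g_Y = g_Y* - β × Δu, so β = (g_Y* - g_Y)/Δu.
β = (3.04 + 2.95)/3.15 = 5.99/3.15 = 1.90.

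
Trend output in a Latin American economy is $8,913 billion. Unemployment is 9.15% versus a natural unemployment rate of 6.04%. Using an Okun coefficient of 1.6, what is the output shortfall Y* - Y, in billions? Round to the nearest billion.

$444 billion

Output gap = -1.6 × (9.15 - 6.04) = -1.6 × 3.11 = -4.976%.
Actual GDP ≈ 8913 × 0.95024 ≈ 8469 billion, so the shortfall is 8913 - 8469 = 444 billion.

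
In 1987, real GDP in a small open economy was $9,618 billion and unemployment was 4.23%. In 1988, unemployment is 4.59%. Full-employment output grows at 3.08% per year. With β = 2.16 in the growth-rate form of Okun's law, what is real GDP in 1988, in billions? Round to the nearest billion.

Δu = 4.59 - 4.23 = 0.36 points.
Okun's law (growth form): g_Y = g_Y* - β × Δu = 3.08 - 2.16 × (0.36) = 3.08 - 0.7776 = 2.3024%.
Real GDP in the next year = 9618 × (1 + 2.3024/100) = 9618 × 1.023024 ≈ 9839 billion.

$9,839 billion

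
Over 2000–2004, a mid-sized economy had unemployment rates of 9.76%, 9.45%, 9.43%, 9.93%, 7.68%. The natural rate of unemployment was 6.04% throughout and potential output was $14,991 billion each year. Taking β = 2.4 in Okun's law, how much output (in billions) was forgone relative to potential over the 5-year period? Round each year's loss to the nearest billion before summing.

$5,775 billion

Year 2000: gap = -2.4 × (9.76 - 6.04) = -8.928%, loss ≈ 14991 × 8.928/100 ≈ 1338.
Year 2001: gap = -2.4 × (9.45 - 6.04) = -8.184%, loss ≈ 14991 × 8.184/100 ≈ 1227.
Year 2002: gap = -2.4 × (9.43 - 6.04) = -8.136%, loss ≈ 14991 × 8.136/100 ≈ 1220.
Year 2003: gap = -2.4 × (9.93 - 6.04) = -9.336%, loss ≈ 14991 × 9.336/100 ≈ 1400.
Year 2004: gap = -2.4 × (7.68 - 6.04) = -3.936%, loss ≈ 14991 × 3.936/100 ≈ 590.
Total lost output = 1338 + 1227 + 1220 + 1400 + 590 = 5775 billion.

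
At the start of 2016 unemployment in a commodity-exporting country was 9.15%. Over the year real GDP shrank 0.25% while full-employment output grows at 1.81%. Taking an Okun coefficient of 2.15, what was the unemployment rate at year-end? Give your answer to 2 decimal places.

Growth-rate Okun's law: g_Y = g_Y* - β × Δu, so Δu = (g_Y* - g_Y)/β.
Δu = (1.81 + 0.25)/2.15 = 2.06/2.15 = 0.96 percentage points.
Year-end unemployment = 9.15 + 0.96 = 10.11%.

10.11%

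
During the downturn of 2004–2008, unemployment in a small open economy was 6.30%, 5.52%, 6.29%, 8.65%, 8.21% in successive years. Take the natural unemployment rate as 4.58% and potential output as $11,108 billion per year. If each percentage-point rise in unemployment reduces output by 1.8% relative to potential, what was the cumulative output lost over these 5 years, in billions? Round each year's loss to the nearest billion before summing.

Year 2004: gap = -1.8 × (6.3 - 4.58) = -3.096%, loss ≈ 11108 × 3.096/100 ≈ 344.
Year 2005: gap = -1.8 × (5.52 - 4.58) = -1.692%, loss ≈ 11108 × 1.692/100 ≈ 188.
Year 2006: gap = -1.8 × (6.29 - 4.58) = -3.078%, loss ≈ 11108 × 3.078/100 ≈ 342.
Year 2007: gap = -1.8 × (8.65 - 4.58) = -7.326%, loss ≈ 11108 × 7.326/100 ≈ 814.
Year 2008: gap = -1.8 × (8.21 - 4.58) = -6.534%, loss ≈ 11108 × 6.534/100 ≈ 726.
Total lost output = 344 + 188 + 342 + 814 + 726 = 2414 billion.

$2,414 billion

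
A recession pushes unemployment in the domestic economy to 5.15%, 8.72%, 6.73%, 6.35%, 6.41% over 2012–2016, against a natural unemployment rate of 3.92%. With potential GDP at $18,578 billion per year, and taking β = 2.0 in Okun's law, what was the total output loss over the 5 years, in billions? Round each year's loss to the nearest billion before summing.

Year 2012: gap = -2.0 × (5.15 - 3.92) = -2.46%, loss ≈ 18578 × 2.46/100 ≈ 457.
Year 2013: gap = -2.0 × (8.72 - 3.92) = -9.6%, loss ≈ 18578 × 9.6/100 ≈ 1783.
Year 2014: gap = -2.0 × (6.73 - 3.92) = -5.62%, loss ≈ 18578 × 5.62/100 ≈ 1044.
Year 2015: gap = -2.0 × (6.35 - 3.92) = -4.86%, loss ≈ 18578 × 4.86/100 ≈ 903.
Year 2016: gap = -2.0 × (6.41 - 3.92) = -4.98%, loss ≈ 18578 × 4.98/100 ≈ 925.
Total lost output = 457 + 1783 + 1044 + 903 + 925 = 5112 billion.

$5,112 billion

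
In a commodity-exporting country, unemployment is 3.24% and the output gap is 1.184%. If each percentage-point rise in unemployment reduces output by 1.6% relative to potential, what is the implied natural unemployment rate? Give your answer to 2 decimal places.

3.98%

From Okun's law, u - u* = -(output gap)/β = -(1.184)/1.6 = -0.74 points.
So u* = 3.24 + 0.74 = 3.98%.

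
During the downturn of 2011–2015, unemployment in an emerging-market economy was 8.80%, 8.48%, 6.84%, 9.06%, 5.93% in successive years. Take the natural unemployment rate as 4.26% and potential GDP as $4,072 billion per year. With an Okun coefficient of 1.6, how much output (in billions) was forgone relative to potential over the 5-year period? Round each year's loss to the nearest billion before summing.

Year 2011: gap = -1.6 × (8.8 - 4.26) = -7.264%, loss ≈ 4072 × 7.264/100 ≈ 296.
Year 2012: gap = -1.6 × (8.48 - 4.26) = -6.752%, loss ≈ 4072 × 6.752/100 ≈ 275.
Year 2013: gap = -1.6 × (6.84 - 4.26) = -4.128%, loss ≈ 4072 × 4.128/100 ≈ 168.
Year 2014: gap = -1.6 × (9.06 - 4.26) = -7.68%, loss ≈ 4072 × 7.68/100 ≈ 313.
Year 2015: gap = -1.6 × (5.93 - 4.26) = -2.672%, loss ≈ 4072 × 2.672/100 ≈ 109.
Total lost output = 296 + 275 + 168 + 313 + 109 = 1161 billion.

$1,161 billion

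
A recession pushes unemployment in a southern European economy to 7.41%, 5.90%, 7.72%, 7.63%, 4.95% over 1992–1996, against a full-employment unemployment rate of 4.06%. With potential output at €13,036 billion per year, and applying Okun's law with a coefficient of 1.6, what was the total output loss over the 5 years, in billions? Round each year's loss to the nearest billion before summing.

Year 1992: gap = -1.6 × (7.41 - 4.06) = -5.36%, loss ≈ 13036 × 5.36/100 ≈ 699.
Year 1993: gap = -1.6 × (5.9 - 4.06) = -2.944%, loss ≈ 13036 × 2.944/100 ≈ 384.
Year 1994: gap = -1.6 × (7.72 - 4.06) = -5.856%, loss ≈ 13036 × 5.856/100 ≈ 763.
Year 1995: gap = -1.6 × (7.63 - 4.06) = -5.712%, loss ≈ 13036 × 5.712/100 ≈ 745.
Year 1996: gap = -1.6 × (4.95 - 4.06) = -1.424%, loss ≈ 13036 × 1.424/100 ≈ 186.
Total lost output = 699 + 384 + 763 + 745 + 186 = 2777 billion.

€2,777 billion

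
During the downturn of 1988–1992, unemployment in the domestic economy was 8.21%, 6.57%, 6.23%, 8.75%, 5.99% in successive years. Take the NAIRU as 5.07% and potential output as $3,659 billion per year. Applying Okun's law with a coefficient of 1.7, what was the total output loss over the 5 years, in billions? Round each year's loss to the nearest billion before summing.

Year 1988: gap = -1.7 × (8.21 - 5.07) = -5.338%, loss ≈ 3659 × 5.338/100 ≈ 195.
Year 1989: gap = -1.7 × (6.57 - 5.07) = -2.55%, loss ≈ 3659 × 2.55/100 ≈ 93.
Year 1990: gap = -1.7 × (6.23 - 5.07) = -1.972%, loss ≈ 3659 × 1.972/100 ≈ 72.
Year 1991: gap = -1.7 × (8.75 - 5.07) = -6.256%, loss ≈ 3659 × 6.256/100 ≈ 229.
Year 1992: gap = -1.7 × (5.99 - 5.07) = -1.564%, loss ≈ 3659 × 1.564/100 ≈ 57.
Total lost output = 195 + 93 + 72 + 229 + 57 = 646 billion.

$646 billion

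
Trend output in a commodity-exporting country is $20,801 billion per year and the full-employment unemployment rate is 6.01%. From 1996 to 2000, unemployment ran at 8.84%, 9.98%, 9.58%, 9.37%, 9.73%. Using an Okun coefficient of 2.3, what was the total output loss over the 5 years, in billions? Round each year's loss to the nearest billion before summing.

Year 1996: gap = -2.3 × (8.84 - 6.01) = -6.509%, loss ≈ 20801 × 6.509/100 ≈ 1354.
Year 1997: gap = -2.3 × (9.98 - 6.01) = -9.131%, loss ≈ 20801 × 9.131/100 ≈ 1899.
Year 1998: gap = -2.3 × (9.58 - 6.01) = -8.211%, loss ≈ 20801 × 8.211/100 ≈ 1708.
Year 1999: gap = -2.3 × (9.37 - 6.01) = -7.728%, loss ≈ 20801 × 7.728/100 ≈ 1608.
Year 2000: gap = -2.3 × (9.73 - 6.01) = -8.556%, loss ≈ 20801 × 8.556/100 ≈ 1780.
Total lost output = 1354 + 1899 + 1708 + 1608 + 1780 = 8349 billion.

$8,349 billion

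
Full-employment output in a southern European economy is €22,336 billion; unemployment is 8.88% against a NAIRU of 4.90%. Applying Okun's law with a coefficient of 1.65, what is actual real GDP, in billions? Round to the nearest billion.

€20,869 billion

Unemployment gap = 8.88 - 4.9 = 3.98 points, so the output gap is -1.65 × 3.98 = -6.567%.
Actual GDP = 22336 × (1 - 6.567/100) = 22336 × 0.93433 ≈ 20869 billion.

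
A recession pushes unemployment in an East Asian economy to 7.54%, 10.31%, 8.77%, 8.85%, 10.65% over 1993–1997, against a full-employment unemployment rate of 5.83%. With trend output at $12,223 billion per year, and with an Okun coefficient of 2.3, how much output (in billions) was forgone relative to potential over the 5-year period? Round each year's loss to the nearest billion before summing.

Year 1993: gap = -2.3 × (7.54 - 5.83) = -3.933%, loss ≈ 12223 × 3.933/100 ≈ 481.
Year 1994: gap = -2.3 × (10.31 - 5.83) = -10.304%, loss ≈ 12223 × 10.304/100 ≈ 1259.
Year 1995: gap = -2.3 × (8.77 - 5.83) = -6.762%, loss ≈ 12223 × 6.762/100 ≈ 827.
Year 1996: gap = -2.3 × (8.85 - 5.83) = -6.946%, loss ≈ 12223 × 6.946/100 ≈ 849.
Year 1997: gap = -2.3 × (10.65 - 5.83) = -11.086%, loss ≈ 12223 × 11.086/100 ≈ 1355.
Total lost output = 481 + 1259 + 827 + 849 + 1355 = 4771 billion.

$4,771 billion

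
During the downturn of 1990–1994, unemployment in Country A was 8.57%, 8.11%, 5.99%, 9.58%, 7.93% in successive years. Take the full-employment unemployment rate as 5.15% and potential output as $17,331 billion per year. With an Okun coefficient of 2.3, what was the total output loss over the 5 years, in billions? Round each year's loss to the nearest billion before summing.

$5,752 billion

Year 1990: gap = -2.3 × (8.57 - 5.15) = -7.866%, loss ≈ 17331 × 7.866/100 ≈ 1363.
Year 1991: gap = -2.3 × (8.11 - 5.15) = -6.808%, loss ≈ 17331 × 6.808/100 ≈ 1180.
Year 1992: gap = -2.3 × (5.99 - 5.15) = -1.932%, loss ≈ 17331 × 1.932/100 ≈ 335.
Year 1993: gap = -2.3 × (9.58 - 5.15) = -10.189%, loss ≈ 17331 × 10.189/100 ≈ 1766.
Year 1994: gap = -2.3 × (7.93 - 5.15) = -6.394%, loss ≈ 17331 × 6.394/100 ≈ 1108.
Total lost output = 1363 + 1180 + 335 + 1766 + 1108 = 5752 billion.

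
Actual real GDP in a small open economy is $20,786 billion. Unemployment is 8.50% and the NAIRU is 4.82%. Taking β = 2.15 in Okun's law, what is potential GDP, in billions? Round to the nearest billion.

Unemployment gap = 8.5 - 4.82 = 3.68 points, so output gap = -2.15 × 3.68 = -7.912%.
Since Y = Y* × (1 + gap/100), Y* = 20786/0.92088 ≈ 22572 billion.

$22,572 billion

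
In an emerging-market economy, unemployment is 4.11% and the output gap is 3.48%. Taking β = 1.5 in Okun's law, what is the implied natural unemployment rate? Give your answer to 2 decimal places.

6.43%

From Okun's law, u - u* = -(output gap)/β = -(3.48)/1.5 = -2.32 points.
So u* = 4.11 + 2.32 = 6.43%.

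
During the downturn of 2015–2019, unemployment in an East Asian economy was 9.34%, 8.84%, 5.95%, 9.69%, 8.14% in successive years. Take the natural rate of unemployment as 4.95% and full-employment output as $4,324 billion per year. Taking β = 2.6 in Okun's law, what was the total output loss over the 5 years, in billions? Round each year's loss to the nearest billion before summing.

$1,935 billion

Year 2015: gap = -2.6 × (9.34 - 4.95) = -11.414%, loss ≈ 4324 × 11.414/100 ≈ 494.
Year 2016: gap = -2.6 × (8.84 - 4.95) = -10.114%, loss ≈ 4324 × 10.114/100 ≈ 437.
Year 2017: gap = -2.6 × (5.95 - 4.95) = -2.6%, loss ≈ 4324 × 2.6/100 ≈ 112.
Year 2018: gap = -2.6 × (9.69 - 4.95) = -12.324%, loss ≈ 4324 × 12.324/100 ≈ 533.
Year 2019: gap = -2.6 × (8.14 - 4.95) = -8.294%, loss ≈ 4324 × 8.294/100 ≈ 359.
Total lost output = 494 + 437 + 112 + 533 + 359 = 1935 billion.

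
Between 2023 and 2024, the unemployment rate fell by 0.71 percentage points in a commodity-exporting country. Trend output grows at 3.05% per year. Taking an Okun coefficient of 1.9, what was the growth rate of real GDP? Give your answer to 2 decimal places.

Growth-rate Okun's law: g_Y = g_Y* - β × Δu.
g_Y = 3.05 - 1.9 × (-0.71) = 3.05 + 1.349 = 4.399%, i.e. 4.40% to 2 d.p.

4.40%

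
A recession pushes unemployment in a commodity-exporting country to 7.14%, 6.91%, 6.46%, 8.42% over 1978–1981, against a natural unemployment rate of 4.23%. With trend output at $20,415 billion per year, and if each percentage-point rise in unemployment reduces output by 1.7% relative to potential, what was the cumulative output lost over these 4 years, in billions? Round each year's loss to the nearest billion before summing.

$4,168 billion

Year 1978: gap = -1.7 × (7.14 - 4.23) = -4.947%, loss ≈ 20415 × 4.947/100 ≈ 1010.
Year 1979: gap = -1.7 × (6.91 - 4.23) = -4.556%, loss ≈ 20415 × 4.556/100 ≈ 930.
Year 1980: gap = -1.7 × (6.46 - 4.23) = -3.791%, loss ≈ 20415 × 3.791/100 ≈ 774.
Year 1981: gap = -1.7 × (8.42 - 4.23) = -7.123%, loss ≈ 20415 × 7.123/100 ≈ 1454.
Total lost output = 1010 + 930 + 774 + 1454 = 4168 billion.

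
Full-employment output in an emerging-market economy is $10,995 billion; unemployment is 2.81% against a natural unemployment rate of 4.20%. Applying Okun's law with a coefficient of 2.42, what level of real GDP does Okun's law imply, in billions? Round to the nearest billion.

$11,365 billion

Unemployment gap = 2.81 - 4.2 = -1.39 points, so the output gap is -2.42 × (-1.39) = 3.3638%.
Actual GDP = 10995 × (1 + 3.3638/100) = 10995 × 1.033638 ≈ 11365 billion.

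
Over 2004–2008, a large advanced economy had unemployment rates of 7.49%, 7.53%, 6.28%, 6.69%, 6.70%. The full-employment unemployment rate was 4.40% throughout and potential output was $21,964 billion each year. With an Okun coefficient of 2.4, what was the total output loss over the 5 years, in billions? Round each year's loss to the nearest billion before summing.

$6,689 billion

Year 2004: gap = -2.4 × (7.49 - 4.4) = -7.416%, loss ≈ 21964 × 7.416/100 ≈ 1629.
Year 2005: gap = -2.4 × (7.53 - 4.4) = -7.512%, loss ≈ 21964 × 7.512/100 ≈ 1650.
Year 2006: gap = -2.4 × (6.28 - 4.4) = -4.512%, loss ≈ 21964 × 4.512/100 ≈ 991.
Year 2007: gap = -2.4 × (6.69 - 4.4) = -5.496%, loss ≈ 21964 × 5.496/100 ≈ 1207.
Year 2008: gap = -2.4 × (6.7 - 4.4) = -5.52%, loss ≈ 21964 × 5.52/100 ≈ 1212.
Total lost output = 1629 + 1650 + 991 + 1207 + 1212 = 6689 billion.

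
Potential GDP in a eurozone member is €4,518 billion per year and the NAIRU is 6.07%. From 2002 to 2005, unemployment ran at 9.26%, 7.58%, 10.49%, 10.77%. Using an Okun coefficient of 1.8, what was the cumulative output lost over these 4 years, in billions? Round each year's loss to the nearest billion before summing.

Year 2002: gap = -1.8 × (9.26 - 6.07) = -5.742%, loss ≈ 4518 × 5.742/100 ≈ 259.
Year 2003: gap = -1.8 × (7.58 - 6.07) = -2.718%, loss ≈ 4518 × 2.718/100 ≈ 123.
Year 2004: gap = -1.8 × (10.49 - 6.07) = -7.956%, loss ≈ 4518 × 7.956/100 ≈ 359.
Year 2005: gap = -1.8 × (10.77 - 6.07) = -8.46%, loss ≈ 4518 × 8.46/100 ≈ 382.
Total lost output = 259 + 123 + 359 + 382 = 1123 billion.

€1,123 billion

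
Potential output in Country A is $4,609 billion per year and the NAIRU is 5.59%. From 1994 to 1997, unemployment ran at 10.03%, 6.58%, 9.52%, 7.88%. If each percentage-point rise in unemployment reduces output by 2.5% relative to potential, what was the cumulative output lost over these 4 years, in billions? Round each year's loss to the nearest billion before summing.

Year 1994: gap = -2.5 × (10.03 - 5.59) = -11.1%, loss ≈ 4609 × 11.1/100 ≈ 512.
Year 1995: gap = -2.5 × (6.58 - 5.59) = -2.475%, loss ≈ 4609 × 2.475/100 ≈ 114.
Year 1996: gap = -2.5 × (9.52 - 5.59) = -9.825%, loss ≈ 4609 × 9.825/100 ≈ 453.
Year 1997: gap = -2.5 × (7.88 - 5.59) = -5.725%, loss ≈ 4609 × 5.725/100 ≈ 264.
Total lost output = 512 + 114 + 453 + 264 = 1343 billion.

$1,343 billion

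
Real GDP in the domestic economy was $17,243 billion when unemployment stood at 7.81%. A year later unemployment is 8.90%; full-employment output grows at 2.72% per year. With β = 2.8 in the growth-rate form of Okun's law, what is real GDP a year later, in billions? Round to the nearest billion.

Δu = 8.9 - 7.81 = 1.09 points.
Okun's law (growth form): g_Y = g_Y* - β × Δu = 2.72 - 2.8 × (1.09) = 2.72 - 3.052 = -0.332%.
Real GDP in the next year = 17243 × (1 - 0.332/100) = 17243 × 0.99668 ≈ 17186 billion.

$17,186 billion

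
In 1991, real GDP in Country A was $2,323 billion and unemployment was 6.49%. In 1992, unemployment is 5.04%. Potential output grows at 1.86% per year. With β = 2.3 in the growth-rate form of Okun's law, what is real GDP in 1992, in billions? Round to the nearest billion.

Δu = 5.04 - 6.49 = -1.45 points.
Okun's law (growth form): g_Y = g_Y* - β × Δu = 1.86 - 2.3 × (-1.45) = 1.86 + 3.335 = 5.195%.
Real GDP in the next year = 2323 × (1 + 5.195/100) = 2323 × 1.05195 ≈ 2444 billion.

$2,444 billion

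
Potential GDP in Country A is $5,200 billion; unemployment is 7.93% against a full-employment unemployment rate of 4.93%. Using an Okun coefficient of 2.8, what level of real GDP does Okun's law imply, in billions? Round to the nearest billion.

Unemployment gap = 7.93 - 4.93 = 3 points, so the output gap is -2.8 × 3 = -8.4%.
Actual GDP = 5200 × (1 - 8.4/100) = 5200 × 0.916 ≈ 4763 billion.

$4,763 billion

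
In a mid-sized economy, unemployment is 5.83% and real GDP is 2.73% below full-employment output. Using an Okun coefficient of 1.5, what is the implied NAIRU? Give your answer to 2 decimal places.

4.01%

From Okun's law, u - u* = -(output gap)/β = -(-2.73)/1.5 = 1.82 points.
So u* = 5.83 - 1.82 = 4.01%.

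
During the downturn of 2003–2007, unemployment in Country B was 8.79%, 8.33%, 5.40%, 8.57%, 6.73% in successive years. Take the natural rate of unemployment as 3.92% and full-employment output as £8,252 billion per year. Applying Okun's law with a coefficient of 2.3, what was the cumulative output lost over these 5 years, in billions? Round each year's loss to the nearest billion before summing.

£3,458 billion

Year 2003: gap = -2.3 × (8.79 - 3.92) = -11.201%, loss ≈ 8252 × 11.201/100 ≈ 924.
Year 2004: gap = -2.3 × (8.33 - 3.92) = -10.143%, loss ≈ 8252 × 10.143/100 ≈ 837.
Year 2005: gap = -2.3 × (5.4 - 3.92) = -3.404%, loss ≈ 8252 × 3.404/100 ≈ 281.
Year 2006: gap = -2.3 × (8.57 - 3.92) = -10.695%, loss ≈ 8252 × 10.695/100 ≈ 883.
Year 2007: gap = -2.3 × (6.73 - 3.92) = -6.463%, loss ≈ 8252 × 6.463/100 ≈ 533.
Total lost output = 924 + 837 + 281 + 883 + 533 = 3458 billion.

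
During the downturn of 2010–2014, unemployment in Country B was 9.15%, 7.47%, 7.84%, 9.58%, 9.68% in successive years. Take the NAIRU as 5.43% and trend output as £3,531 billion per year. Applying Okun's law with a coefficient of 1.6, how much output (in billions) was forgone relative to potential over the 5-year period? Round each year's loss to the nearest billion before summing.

£935 billion

Year 2010: gap = -1.6 × (9.15 - 5.43) = -5.952%, loss ≈ 3531 × 5.952/100 ≈ 210.
Year 2011: gap = -1.6 × (7.47 - 5.43) = -3.264%, loss ≈ 3531 × 3.264/100 ≈ 115.
Year 2012: gap = -1.6 × (7.84 - 5.43) = -3.856%, loss ≈ 3531 × 3.856/100 ≈ 136.
Year 2013: gap = -1.6 × (9.58 - 5.43) = -6.64%, loss ≈ 3531 × 6.64/100 ≈ 234.
Year 2014: gap = -1.6 × (9.68 - 5.43) = -6.8%, loss ≈ 3531 × 6.8/100 ≈ 240.
Total lost output = 210 + 115 + 136 + 234 + 240 = 935 billion.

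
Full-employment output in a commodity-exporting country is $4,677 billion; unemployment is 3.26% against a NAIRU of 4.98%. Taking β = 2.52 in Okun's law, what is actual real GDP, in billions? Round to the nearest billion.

Unemployment gap = 3.26 - 4.98 = -1.72 points, so the output gap is -2.52 × (-1.72) = 4.3344%.
Actual GDP = 4677 × (1 + 4.3344/100) = 4677 × 1.043344 ≈ 4880 billion.

$4,880 billion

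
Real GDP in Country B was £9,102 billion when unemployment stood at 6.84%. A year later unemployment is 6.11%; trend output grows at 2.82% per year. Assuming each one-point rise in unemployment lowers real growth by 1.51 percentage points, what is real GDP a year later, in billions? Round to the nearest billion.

Δu = 6.11 - 6.84 = -0.73 points.
Okun's law (growth form): g_Y = g_Y* - β × Δu = 2.82 - 1.51 × (-0.73) = 2.82 + 1.1023 = 3.9223%.
Real GDP in the next year = 9102 × (1 + 3.9223/100) = 9102 × 1.039223 ≈ 9459 billion.

£9,459 billion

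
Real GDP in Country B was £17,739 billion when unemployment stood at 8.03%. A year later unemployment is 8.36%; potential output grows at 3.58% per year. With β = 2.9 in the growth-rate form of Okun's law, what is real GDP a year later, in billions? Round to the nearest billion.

Δu = 8.36 - 8.03 = 0.33 points.
Okun's law (growth form): g_Y = g_Y* - β × Δu = 3.58 - 2.9 × (0.33) = 3.58 - 0.957 = 2.623%.
Real GDP in the next year = 17739 × (1 + 2.623/100) = 17739 × 1.02623 ≈ 18204 billion.

£18,204 billion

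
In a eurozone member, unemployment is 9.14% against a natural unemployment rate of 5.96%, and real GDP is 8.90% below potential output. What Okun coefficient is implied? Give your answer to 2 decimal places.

β ≈ 2.80

Okun's law: output gap = -β × (u - u*).
-8.90 = -β × (9.14 - 5.96) = -β × 3.18, so β = 8.9/3.18 = 2.80.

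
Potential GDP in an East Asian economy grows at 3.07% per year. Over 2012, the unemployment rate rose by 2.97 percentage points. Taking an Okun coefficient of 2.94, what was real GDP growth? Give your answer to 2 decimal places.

Growth-rate Okun's law: g_Y = g_Y* - β × Δu.
g_Y = 3.07 - 2.94 × (2.97) = 3.07 - 8.7318 = -5.6618%, i.e. -5.66% to 2 d.p.

-5.66%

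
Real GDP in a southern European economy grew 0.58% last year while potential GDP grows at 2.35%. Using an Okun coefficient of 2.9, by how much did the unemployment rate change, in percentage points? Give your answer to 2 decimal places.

Growth-rate Okun's law: g_Y = g_Y* - β × Δu, so Δu = (g_Y* - g_Y)/β.
Δu = (2.35 - 0.58)/2.9 = 1.77/2.9 = 0.61 percentage points.

0.61 percentage points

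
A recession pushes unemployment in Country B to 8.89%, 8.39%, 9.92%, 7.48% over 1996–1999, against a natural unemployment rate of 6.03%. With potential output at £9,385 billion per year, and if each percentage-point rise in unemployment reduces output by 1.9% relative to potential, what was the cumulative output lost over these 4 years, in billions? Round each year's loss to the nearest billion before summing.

£1,884 billion

Year 1996: gap = -1.9 × (8.89 - 6.03) = -5.434%, loss ≈ 9385 × 5.434/100 ≈ 510.
Year 1997: gap = -1.9 × (8.39 - 6.03) = -4.484%, loss ≈ 9385 × 4.484/100 ≈ 421.
Year 1998: gap = -1.9 × (9.92 - 6.03) = -7.391%, loss ≈ 9385 × 7.391/100 ≈ 694.
Year 1999: gap = -1.9 × (7.48 - 6.03) = -2.755%, loss ≈ 9385 × 2.755/100 ≈ 259.
Total lost output = 510 + 421 + 694 + 259 = 1884 billion.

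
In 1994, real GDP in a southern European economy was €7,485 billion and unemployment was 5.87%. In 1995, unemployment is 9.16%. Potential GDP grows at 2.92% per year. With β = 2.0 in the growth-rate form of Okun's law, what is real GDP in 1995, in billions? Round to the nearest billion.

€7,211 billion

Δu = 9.16 - 5.87 = 3.29 points.
Okun's law (growth form): g_Y = g_Y* - β × Δu = 2.92 - 2.0 × (3.29) = 2.92 - 6.58 = -3.66%.
Real GDP in the next year = 7485 × (1 - 3.66/100) = 7485 × 0.9634 ≈ 7211 billion.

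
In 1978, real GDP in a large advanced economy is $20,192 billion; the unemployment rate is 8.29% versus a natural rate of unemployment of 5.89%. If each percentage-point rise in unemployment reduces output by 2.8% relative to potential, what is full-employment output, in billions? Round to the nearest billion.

$21,647 billion

Unemployment gap = 8.29 - 5.89 = 2.4 points, so output gap = -2.8 × 2.4 = -6.72%.
Since Y = Y* × (1 + gap/100), Y* = 20192/0.9328 ≈ 21647 billion.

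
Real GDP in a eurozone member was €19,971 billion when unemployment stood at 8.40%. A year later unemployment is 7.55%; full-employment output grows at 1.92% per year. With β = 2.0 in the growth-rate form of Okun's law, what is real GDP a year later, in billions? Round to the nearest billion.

Δu = 7.55 - 8.4 = -0.85 points.
Okun's law (growth form): g_Y = g_Y* - β × Δu = 1.92 - 2.0 × (-0.85) = 1.92 + 1.7 = 3.62%.
Real GDP in the next year = 19971 × (1 + 3.62/100) = 19971 × 1.0362 ≈ 20694 billion.

€20,694 billion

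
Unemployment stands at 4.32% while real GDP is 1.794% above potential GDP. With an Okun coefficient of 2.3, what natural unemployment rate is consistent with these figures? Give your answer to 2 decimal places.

From Okun's law, u - u* = -(output gap)/β = -(1.794)/2.3 = -0.78 points.
So u* = 4.32 + 0.78 = 5.10%.

5.10%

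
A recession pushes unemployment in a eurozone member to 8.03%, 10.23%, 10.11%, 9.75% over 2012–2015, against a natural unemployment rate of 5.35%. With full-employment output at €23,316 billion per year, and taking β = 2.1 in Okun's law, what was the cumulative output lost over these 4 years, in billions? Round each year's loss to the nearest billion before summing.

Year 2012: gap = -2.1 × (8.03 - 5.35) = -5.628%, loss ≈ 23316 × 5.628/100 ≈ 1312.
Year 2013: gap = -2.1 × (10.23 - 5.35) = -10.248%, loss ≈ 23316 × 10.248/100 ≈ 2389.
Year 2014: gap = -2.1 × (10.11 - 5.35) = -9.996%, loss ≈ 23316 × 9.996/100 ≈ 2331.
Year 2015: gap = -2.1 × (9.75 - 5.35) = -9.24%, loss ≈ 23316 × 9.24/100 ≈ 2154.
Total lost output = 1312 + 2389 + 2331 + 2154 = 8186 billion.

€8,186 billion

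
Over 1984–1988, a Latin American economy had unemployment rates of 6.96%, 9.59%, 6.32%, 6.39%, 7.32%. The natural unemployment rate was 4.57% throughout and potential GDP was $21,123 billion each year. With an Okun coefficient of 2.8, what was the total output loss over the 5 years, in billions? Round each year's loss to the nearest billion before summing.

$8,120 billion

Year 1984: gap = -2.8 × (6.96 - 4.57) = -6.692%, loss ≈ 21123 × 6.692/100 ≈ 1414.
Year 1985: gap = -2.8 × (9.59 - 4.57) = -14.056%, loss ≈ 21123 × 14.056/100 ≈ 2969.
Year 1986: gap = -2.8 × (6.32 - 4.57) = -4.9%, loss ≈ 21123 × 4.9/100 ≈ 1035.
Year 1987: gap = -2.8 × (6.39 - 4.57) = -5.096%, loss ≈ 21123 × 5.096/100 ≈ 1076.
Year 1988: gap = -2.8 × (7.32 - 4.57) = -7.7%, loss ≈ 21123 × 7.7/100 ≈ 1626.
Total lost output = 1414 + 2969 + 1035 + 1076 + 1626 = 8120 billion.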